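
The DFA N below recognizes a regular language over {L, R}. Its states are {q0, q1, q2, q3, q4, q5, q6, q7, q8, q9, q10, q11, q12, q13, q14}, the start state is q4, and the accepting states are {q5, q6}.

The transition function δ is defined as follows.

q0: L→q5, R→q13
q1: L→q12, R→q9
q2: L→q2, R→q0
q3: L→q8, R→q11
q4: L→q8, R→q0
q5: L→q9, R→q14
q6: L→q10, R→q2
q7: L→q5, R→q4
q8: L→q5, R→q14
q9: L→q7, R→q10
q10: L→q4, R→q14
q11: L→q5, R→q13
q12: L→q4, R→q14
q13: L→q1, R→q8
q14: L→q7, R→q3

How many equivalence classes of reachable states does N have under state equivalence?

First remove the unreachable states {q2,q6}; 13 states remain.
P0 = {q5} | {q0,q1,q3,q4,q7,q8,q9,q10,q11,q12,q13,q14}.
Split {q0,q1,q3,q4,q7,q8,q9,q10,q11,q12,q13,q14} by δ(·,L) → {q1,q3,q4,q9,q10,q12,q13,q14} and {q0,q7,q8,q11}.
Split {q1,q3,q4,q9,q10,q12,q13,q14} by δ(·,L) → {q1,q10,q12,q13} and {q3,q4,q9,q14}.
Split {q1,q10,q12,q13} by δ(·,L) → {q1,q13} and {q10,q12}.
Refine {q1,q13} on symbol L: members go to different blocks, giving {q1} and {q13}.
On input R, block {q0,q7,q8,q11} splits into {q0,q11} and {q7,q8}.
Split {q3,q4,q9,q14} by δ(·,R) → {q3,q4} and {q9} and {q14}.
Split {q7,q8} by δ(·,R) → {q7} and {q8}.
Stable partition: {q5} | {q1} | {q0,q11} | {q3,q4} | {q10,q12} | {q13} | {q7} | {q9} | {q14} | {q8} — 10 equivalence classes.

10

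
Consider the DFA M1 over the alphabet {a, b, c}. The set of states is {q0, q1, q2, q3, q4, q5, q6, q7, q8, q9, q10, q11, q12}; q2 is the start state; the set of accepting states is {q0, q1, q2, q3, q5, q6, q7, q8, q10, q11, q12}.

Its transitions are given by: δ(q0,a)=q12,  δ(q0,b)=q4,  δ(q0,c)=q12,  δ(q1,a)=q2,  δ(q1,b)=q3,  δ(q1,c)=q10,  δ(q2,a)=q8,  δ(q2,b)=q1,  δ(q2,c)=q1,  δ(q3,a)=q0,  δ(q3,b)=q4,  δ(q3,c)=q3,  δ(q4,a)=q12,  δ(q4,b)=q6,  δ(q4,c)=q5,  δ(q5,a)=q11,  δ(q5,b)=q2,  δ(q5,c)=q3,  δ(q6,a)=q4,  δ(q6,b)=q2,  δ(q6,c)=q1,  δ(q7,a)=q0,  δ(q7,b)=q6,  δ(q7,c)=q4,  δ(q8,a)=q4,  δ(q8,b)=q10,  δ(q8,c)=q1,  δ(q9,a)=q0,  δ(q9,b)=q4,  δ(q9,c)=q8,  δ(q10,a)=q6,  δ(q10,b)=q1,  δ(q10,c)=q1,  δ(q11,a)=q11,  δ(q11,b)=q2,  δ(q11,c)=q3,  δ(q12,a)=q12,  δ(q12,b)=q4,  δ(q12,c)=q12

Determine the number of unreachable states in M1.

2

BFS from q2 reaches {q0, q1, q2, q3, q4, q5, q6, q8, q10, q11, q12}; the 2 state(s) q7, q9 are never visited.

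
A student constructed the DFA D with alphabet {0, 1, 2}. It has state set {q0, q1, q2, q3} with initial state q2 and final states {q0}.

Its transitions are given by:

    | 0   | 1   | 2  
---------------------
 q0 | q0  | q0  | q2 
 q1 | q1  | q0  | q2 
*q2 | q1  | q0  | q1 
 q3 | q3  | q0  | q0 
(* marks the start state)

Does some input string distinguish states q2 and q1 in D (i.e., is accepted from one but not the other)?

No

Reachable states from the start: {q0,q1,q2}. Unreachable: {q3} — drop them.
Initial partition by acceptance: {q0} | {q1,q2}.
No further refinement is possible. Final partition (2 blocks): {q0} | {q1,q2}.
q2 and q1 lie in the same block of the stable partition, so they are equivalent — no string distinguishes them.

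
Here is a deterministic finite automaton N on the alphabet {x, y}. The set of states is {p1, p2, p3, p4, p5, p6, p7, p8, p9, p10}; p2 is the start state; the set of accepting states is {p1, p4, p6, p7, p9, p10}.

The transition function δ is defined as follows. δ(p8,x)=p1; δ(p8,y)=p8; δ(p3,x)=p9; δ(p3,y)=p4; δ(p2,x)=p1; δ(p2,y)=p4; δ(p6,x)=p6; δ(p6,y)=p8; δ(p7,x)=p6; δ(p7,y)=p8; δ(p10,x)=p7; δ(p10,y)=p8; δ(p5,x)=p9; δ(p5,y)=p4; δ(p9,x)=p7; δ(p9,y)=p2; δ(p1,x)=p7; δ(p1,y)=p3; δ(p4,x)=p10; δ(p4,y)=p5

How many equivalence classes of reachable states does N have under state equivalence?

P0 = {p1,p4,p6,p7,p9,p10} | {p2,p3,p5,p8}.
Refine {p2,p3,p5,p8} on symbol y: members go to different blocks, giving {p2,p3,p5} and {p8}.
Refine {p1,p4,p6,p7,p9,p10} on symbol y: members go to different blocks, giving {p1,p4,p9} and {p6,p7,p10}.
The partition is now stable with 4 blocks: {p1,p4,p9} | {p2,p3,p5} | {p8} | {p6,p7,p10}.

4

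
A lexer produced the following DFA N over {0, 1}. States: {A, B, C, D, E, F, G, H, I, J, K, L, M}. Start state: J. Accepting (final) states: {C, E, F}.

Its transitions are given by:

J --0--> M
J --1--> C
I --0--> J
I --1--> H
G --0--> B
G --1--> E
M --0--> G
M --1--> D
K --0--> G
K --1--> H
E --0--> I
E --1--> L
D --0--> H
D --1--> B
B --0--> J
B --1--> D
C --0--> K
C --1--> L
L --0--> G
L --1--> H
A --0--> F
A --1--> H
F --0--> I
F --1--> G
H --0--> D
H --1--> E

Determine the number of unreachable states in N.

2

Starting at J and following transitions, the reachable set is {B, C, D, E, G, H, I, J, K, L, M}. That leaves A, F unreachable — 2 in total.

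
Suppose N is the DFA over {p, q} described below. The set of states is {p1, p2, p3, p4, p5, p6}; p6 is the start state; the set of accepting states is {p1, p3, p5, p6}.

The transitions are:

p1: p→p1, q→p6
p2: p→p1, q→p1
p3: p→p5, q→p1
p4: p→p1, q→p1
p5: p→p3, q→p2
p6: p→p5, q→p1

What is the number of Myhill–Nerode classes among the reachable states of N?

4

Reachable states from the start: {p1,p2,p3,p5,p6}. Unreachable: {p4} — drop them.
P0 = {p1,p3,p5,p6} | {p2}.
Split {p1,p3,p5,p6} by δ(·,q) → {p1,p3,p6} and {p5}.
On input p, block {p1,p3,p6} splits into {p3,p6} and {p1}.
No further refinement is possible. Final partition (4 blocks): {p3,p6} | {p2} | {p5} | {p1}.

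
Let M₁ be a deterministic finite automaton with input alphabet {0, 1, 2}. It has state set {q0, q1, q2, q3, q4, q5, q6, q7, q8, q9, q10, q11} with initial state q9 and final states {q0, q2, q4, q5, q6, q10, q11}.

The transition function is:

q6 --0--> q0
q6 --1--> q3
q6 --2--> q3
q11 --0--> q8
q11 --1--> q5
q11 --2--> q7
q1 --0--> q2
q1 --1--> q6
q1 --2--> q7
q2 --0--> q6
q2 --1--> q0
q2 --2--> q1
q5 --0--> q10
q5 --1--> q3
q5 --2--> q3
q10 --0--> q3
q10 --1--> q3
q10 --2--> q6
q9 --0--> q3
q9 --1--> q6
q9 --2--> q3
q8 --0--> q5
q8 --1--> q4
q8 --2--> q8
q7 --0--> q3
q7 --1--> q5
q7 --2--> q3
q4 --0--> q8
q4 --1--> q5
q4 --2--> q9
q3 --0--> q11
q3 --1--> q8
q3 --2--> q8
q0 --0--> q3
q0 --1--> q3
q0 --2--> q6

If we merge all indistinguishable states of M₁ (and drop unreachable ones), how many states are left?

Reachable states from the start: {q0,q3,q4,q5,q6,q7,q8,q9,q10,q11}. Unreachable: {q1,q2} — drop them.
Start with accepting vs non-accepting: {q0,q4,q5,q6,q10,q11} | {q3,q7,q8,q9}.
On input 0, block {q0,q4,q5,q6,q10,q11} splits into {q0,q4,q10,q11} and {q5,q6}.
On input 1, block {q0,q4,q10,q11} splits into {q0,q10} and {q4,q11}.
Refine {q3,q7,q8,q9} on symbol 0: members go to different blocks, giving {q7,q9} and {q3} and {q8}.
The partition is now stable with 6 blocks: {q0,q10} | {q7,q9} | {q5,q6} | {q4,q11} | {q3} | {q8}.

6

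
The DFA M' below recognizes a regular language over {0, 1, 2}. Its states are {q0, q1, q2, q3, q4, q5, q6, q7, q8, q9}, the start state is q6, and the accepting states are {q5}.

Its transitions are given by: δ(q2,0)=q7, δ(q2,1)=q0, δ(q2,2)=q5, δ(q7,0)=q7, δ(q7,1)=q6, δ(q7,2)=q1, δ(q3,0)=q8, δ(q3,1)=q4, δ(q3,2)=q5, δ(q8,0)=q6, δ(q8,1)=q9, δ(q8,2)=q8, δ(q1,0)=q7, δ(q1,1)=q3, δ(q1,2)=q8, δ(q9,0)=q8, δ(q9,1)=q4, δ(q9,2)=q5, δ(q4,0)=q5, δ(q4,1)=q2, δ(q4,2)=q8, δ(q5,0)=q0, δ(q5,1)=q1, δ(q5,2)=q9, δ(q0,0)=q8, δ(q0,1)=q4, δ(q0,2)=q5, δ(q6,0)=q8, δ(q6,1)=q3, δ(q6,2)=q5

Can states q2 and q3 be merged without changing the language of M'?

All states are reachable from the start state.
P0 = {q5} | {q0,q1,q2,q3,q4,q6,q7,q8,q9}.
Refine {q0,q1,q2,q3,q4,q6,q7,q8,q9} on symbol 0: members go to different blocks, giving {q0,q1,q2,q3,q6,q7,q8,q9} and {q4}.
Split {q0,q1,q2,q3,q6,q7,q8,q9} by δ(·,1) → {q1,q2,q6,q7,q8} and {q0,q3,q9}.
On input 1, block {q1,q2,q6,q7,q8} splits into {q1,q2,q6,q8} and {q7}.
On input 0, block {q1,q2,q6,q8} splits into {q1,q2} and {q6,q8}.
On input 2, block {q1,q2} splits into {q1} and {q2}.
On input 2, block {q6,q8} splits into {q6} and {q8}.
Stable partition: {q5} | {q1} | {q4} | {q0,q3,q9} | {q7} | {q6} | {q2} | {q8} — 8 equivalence classes.
q2 and q3 end up in different blocks, so they are distinguishable. For instance, the string '10' is accepted from only q3.

No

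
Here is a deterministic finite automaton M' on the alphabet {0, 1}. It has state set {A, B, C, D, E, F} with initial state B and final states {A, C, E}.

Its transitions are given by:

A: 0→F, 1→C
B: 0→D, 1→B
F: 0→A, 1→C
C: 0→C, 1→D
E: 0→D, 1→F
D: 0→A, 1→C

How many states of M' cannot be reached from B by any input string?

BFS from B reaches {A, B, C, D, F}; the 1 state(s) E are never visited.

1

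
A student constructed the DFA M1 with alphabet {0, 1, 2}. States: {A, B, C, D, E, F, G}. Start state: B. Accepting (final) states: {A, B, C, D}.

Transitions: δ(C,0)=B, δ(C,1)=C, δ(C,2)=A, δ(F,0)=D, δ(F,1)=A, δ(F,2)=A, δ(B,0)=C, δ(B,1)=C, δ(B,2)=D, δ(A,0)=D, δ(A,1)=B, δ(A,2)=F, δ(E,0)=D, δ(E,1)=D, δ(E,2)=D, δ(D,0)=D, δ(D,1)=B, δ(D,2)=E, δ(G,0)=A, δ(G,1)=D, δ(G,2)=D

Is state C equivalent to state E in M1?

No

Reachable states from the start: {A,B,C,D,E,F}. Unreachable: {G} — drop them.
Initial partition by acceptance: {A,B,C,D} | {E,F}.
Refine {A,B,C,D} on symbol 2: members go to different blocks, giving {A,D} and {B,C}.
No further refinement is possible. Final partition (3 blocks): {A,D} | {E,F} | {B,C}.
C and E end up in different blocks, so they are distinguishable. For instance, the string 'ε' is accepted from only C.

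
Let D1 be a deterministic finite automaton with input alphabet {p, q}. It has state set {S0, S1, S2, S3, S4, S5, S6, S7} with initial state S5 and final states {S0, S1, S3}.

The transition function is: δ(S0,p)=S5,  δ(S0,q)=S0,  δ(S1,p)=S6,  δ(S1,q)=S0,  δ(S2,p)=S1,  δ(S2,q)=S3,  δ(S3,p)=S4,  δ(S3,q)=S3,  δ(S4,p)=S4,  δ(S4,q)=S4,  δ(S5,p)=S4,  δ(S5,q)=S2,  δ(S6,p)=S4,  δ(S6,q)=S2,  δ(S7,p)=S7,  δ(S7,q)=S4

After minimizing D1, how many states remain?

Reachable states from the start: {S0,S1,S2,S3,S4,S5,S6}. Unreachable: {S7} — drop them.
P0 = {S0,S1,S3} | {S2,S4,S5,S6}.
Split {S2,S4,S5,S6} by δ(·,p) → {S4,S5,S6} and {S2}.
On input q, block {S4,S5,S6} splits into {S5,S6} and {S4}.
Refine {S0,S1,S3} on symbol p: members go to different blocks, giving {S0,S1} and {S3}.
Stable partition: {S0,S1} | {S5,S6} | {S2} | {S4} | {S3} — 5 equivalence classes.

5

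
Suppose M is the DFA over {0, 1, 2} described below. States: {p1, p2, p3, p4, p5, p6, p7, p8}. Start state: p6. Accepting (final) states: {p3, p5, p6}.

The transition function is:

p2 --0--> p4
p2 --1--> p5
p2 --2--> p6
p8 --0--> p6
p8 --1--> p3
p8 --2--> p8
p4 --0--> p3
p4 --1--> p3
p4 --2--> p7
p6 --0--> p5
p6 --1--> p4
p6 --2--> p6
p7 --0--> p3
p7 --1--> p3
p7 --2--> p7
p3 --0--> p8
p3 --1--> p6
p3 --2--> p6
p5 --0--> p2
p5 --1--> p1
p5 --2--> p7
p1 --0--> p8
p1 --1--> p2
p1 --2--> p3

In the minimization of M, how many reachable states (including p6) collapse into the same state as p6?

1

P0 = {p3,p5,p6} | {p1,p2,p4,p7,p8}.
Split {p3,p5,p6} by δ(·,0) → {p3,p5} and {p6}.
Split {p3,p5} by δ(·,1) → {p3} and {p5}.
Split {p1,p2,p4,p7,p8} by δ(·,0) → {p1,p2} and {p4,p7} and {p8}.
Split {p1,p2} by δ(·,0) → {p1} and {p2}.
Stable partition: {p3} | {p1} | {p6} | {p5} | {p4,p7} | {p8} | {p2} — 7 equivalence classes.
The equivalence class containing p6 is {p6}, of size 1.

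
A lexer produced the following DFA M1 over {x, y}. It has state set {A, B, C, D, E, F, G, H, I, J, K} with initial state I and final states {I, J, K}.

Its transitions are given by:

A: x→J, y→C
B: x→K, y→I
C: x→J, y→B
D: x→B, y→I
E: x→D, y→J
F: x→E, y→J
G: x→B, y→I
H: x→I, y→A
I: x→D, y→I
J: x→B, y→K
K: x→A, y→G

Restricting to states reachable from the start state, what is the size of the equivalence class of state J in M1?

States {E,F,H} cannot be reached from the start state, so discard them.
Start with accepting vs non-accepting: {I,J,K} | {A,B,C,D,G}.
Refine {I,J,K} on symbol y: members go to different blocks, giving {I,J} and {K}.
On input y, block {I,J} splits into {I} and {J}.
On input x, block {A,B,C,D,G} splits into {A,C} and {D,G} and {B}.
Refine {A,C} on symbol y: members go to different blocks, giving {A} and {C}.
Stable partition: {I} | {A} | {K} | {J} | {D,G} | {B} | {C} — 7 equivalence classes.
The equivalence class containing J is {J}, of size 1.

1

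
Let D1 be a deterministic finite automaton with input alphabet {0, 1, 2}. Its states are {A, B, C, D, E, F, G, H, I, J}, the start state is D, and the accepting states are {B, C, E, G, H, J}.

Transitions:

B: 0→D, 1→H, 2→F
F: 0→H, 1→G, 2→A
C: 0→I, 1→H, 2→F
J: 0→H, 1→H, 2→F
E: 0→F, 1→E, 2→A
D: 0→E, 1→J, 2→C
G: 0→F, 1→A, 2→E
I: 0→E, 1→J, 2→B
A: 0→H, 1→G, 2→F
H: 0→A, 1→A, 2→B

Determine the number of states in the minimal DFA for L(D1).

Initial partition by acceptance: {B,C,E,G,H,J} | {A,D,F,I}.
On input 0, block {B,C,E,G,H,J} splits into {B,C,E,G,H} and {J}.
Refine {B,C,E,G,H} on symbol 1: members go to different blocks, giving {B,C,E} and {G,H}.
Split {B,C,E} by δ(·,1) → {B,C} and {E}.
Refine {A,D,F,I} on symbol 0: members go to different blocks, giving {A,F} and {D,I}.
On input 2, block {G,H} splits into {G} and {H}.
Stable partition: {B,C} | {A,F} | {J} | {G} | {E} | {D,I} | {H} — 7 equivalence classes.

7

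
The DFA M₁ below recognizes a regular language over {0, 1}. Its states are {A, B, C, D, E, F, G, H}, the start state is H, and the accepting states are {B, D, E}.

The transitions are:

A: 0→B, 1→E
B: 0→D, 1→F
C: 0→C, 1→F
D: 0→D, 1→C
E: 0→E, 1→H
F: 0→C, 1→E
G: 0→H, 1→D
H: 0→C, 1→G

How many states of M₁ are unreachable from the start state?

No path from H leads to A, B; the other 6 states are all reachable.

2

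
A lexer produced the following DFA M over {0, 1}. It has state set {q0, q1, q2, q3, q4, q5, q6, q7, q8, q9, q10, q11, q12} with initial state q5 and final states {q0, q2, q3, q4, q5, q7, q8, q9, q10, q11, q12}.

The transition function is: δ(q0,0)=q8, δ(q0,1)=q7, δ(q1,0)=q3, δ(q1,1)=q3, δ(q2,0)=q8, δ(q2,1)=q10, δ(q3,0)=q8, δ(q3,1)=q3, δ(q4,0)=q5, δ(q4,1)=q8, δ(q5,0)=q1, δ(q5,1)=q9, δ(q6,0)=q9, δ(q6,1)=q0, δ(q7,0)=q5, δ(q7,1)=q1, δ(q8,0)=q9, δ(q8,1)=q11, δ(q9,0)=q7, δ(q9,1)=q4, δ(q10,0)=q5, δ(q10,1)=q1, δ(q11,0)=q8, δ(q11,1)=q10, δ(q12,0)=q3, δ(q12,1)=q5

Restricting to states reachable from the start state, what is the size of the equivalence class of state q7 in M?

States {q0,q2,q6,q12} cannot be reached from the start state, so discard them.
P0 = {q3,q4,q5,q7,q8,q9,q10,q11} | {q1}.
Refine {q3,q4,q5,q7,q8,q9,q10,q11} on symbol 0: members go to different blocks, giving {q3,q4,q7,q8,q9,q10,q11} and {q5}.
Split {q3,q4,q7,q8,q9,q10,q11} by δ(·,0) → {q3,q8,q9,q11} and {q4,q7,q10}.
On input 0, block {q3,q8,q9,q11} splits into {q3,q8,q11} and {q9}.
Refine {q3,q8,q11} on symbol 0: members go to different blocks, giving {q3,q11} and {q8}.
Split {q3,q11} by δ(·,1) → {q3} and {q11}.
On input 1, block {q4,q7,q10} splits into {q7,q10} and {q4}.
Stable partition: {q3} | {q1} | {q5} | {q7,q10} | {q9} | {q8} | {q11} | {q4} — 8 equivalence classes.
The equivalence class containing q7 is {q7,q10}, of size 2.

2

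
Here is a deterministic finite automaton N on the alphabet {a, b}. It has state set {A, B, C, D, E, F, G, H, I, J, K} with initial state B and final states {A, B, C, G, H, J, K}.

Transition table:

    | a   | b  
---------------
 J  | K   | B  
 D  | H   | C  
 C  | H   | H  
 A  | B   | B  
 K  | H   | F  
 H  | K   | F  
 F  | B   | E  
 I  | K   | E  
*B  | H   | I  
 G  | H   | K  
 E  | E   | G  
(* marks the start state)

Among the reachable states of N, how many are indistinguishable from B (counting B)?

First remove the unreachable states {A,C,D,J}; 7 states remain.
Initial partition by acceptance: {B,G,H,K} | {E,F,I}.
On input b, block {B,G,H,K} splits into {B,H,K} and {G}.
On input a, block {E,F,I} splits into {F,I} and {E}.
The partition is now stable with 4 blocks: {B,H,K} | {F,I} | {G} | {E}.
State B belongs to the block {B,H,K}, which has 3 states.

3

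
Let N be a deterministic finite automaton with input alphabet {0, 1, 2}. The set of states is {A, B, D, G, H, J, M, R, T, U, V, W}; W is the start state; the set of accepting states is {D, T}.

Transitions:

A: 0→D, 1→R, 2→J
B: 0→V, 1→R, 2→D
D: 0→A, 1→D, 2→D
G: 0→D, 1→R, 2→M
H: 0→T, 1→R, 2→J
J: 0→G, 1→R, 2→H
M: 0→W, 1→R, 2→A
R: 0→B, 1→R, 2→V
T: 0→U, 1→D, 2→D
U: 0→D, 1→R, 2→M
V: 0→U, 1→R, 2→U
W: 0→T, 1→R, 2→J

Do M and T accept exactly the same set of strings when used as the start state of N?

P0 = {D,T} | {A,B,G,H,J,M,R,U,V,W}.
Split {A,B,G,H,J,M,R,U,V,W} by δ(·,0) → {A,G,H,U,W} and {B,J,M,R,V}.
Split {B,J,M,R,V} by δ(·,0) → {J,M,V} and {B,R}.
On input 0, block {B,R} splits into {R} and {B}.
No further refinement is possible. Final partition (5 blocks): {D,T} | {A,G,H,U,W} | {J,M,V} | {R} | {B}.
M and T end up in different blocks, so they are distinguishable. For instance, the string 'ε' is accepted from only T.

No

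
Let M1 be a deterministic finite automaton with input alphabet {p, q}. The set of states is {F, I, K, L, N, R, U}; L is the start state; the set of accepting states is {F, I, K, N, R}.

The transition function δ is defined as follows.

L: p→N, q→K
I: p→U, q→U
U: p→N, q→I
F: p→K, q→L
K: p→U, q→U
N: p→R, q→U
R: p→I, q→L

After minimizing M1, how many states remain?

First remove the unreachable states {F}; 6 states remain.
P0 = {I,K,N,R} | {L,U}.
Refine {I,K,N,R} on symbol p: members go to different blocks, giving {I,K} and {N,R}.
On input p, block {N,R} splits into {N} and {R}.
No further refinement is possible. Final partition (4 blocks): {I,K} | {L,U} | {N} | {R}.

4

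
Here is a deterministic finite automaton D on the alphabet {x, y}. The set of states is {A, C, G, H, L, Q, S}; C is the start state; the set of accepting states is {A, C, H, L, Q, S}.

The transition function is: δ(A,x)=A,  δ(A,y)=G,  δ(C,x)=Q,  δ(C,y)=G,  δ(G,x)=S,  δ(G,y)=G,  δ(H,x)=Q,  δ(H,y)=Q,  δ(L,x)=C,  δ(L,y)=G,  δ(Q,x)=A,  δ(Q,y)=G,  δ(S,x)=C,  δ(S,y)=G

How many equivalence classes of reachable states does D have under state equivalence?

2

States {H,L} cannot be reached from the start state, so discard them.
Start with accepting vs non-accepting: {A,C,Q,S} | {G}.
The partition is now stable with 2 blocks: {A,C,Q,S} | {G}.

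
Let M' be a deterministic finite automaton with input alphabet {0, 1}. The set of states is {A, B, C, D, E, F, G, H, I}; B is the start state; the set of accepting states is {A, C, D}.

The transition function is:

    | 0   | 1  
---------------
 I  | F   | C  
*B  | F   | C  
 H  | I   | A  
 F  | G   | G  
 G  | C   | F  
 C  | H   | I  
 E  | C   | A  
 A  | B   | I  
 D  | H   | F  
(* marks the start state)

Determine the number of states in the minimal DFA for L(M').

First remove the unreachable states {D,E}; 7 states remain.
P0 = {A,C} | {B,F,G,H,I}.
Refine {B,F,G,H,I} on symbol 0: members go to different blocks, giving {B,F,H,I} and {G}.
On input 0, block {B,F,H,I} splits into {B,H,I} and {F}.
Refine {B,H,I} on symbol 0: members go to different blocks, giving {B,I} and {H}.
Split {A,C} by δ(·,0) → {A} and {C}.
The partition is now stable with 6 blocks: {A} | {B,I} | {G} | {F} | {H} | {C}.

6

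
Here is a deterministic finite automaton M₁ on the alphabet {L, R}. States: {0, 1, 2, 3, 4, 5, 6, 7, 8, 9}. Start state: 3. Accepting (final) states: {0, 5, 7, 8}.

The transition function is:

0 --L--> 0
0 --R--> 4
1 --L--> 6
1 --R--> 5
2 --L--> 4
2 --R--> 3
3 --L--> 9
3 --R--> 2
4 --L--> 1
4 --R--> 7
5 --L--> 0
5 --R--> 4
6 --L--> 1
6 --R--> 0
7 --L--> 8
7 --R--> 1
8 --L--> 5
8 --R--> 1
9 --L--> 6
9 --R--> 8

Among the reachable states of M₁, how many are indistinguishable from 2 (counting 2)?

2

All states are reachable from the start state.
Start with accepting vs non-accepting: {0,5,7,8} | {1,2,3,4,6,9}.
Refine {1,2,3,4,6,9} on symbol R: members go to different blocks, giving {1,4,6,9} and {2,3}.
No further refinement is possible. Final partition (3 blocks): {0,5,7,8} | {1,4,6,9} | {2,3}.
The equivalence class containing 2 is {2,3}, of size 2.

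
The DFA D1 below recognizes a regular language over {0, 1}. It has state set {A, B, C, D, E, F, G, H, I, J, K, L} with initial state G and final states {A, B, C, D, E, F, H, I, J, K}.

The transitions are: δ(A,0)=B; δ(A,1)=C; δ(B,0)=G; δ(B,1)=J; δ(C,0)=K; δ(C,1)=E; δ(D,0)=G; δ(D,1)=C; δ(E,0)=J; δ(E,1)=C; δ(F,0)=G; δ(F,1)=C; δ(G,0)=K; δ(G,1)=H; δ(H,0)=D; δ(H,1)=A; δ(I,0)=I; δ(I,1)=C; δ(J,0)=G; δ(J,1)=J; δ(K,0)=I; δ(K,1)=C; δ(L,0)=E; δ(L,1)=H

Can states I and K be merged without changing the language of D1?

Reachable states from the start: {A,B,C,D,E,G,H,I,J,K}. Unreachable: {F,L} — drop them.
Initial partition by acceptance: {A,B,C,D,E,H,I,J,K} | {G}.
Refine {A,B,C,D,E,H,I,J,K} on symbol 0: members go to different blocks, giving {A,C,E,H,I,K} and {B,D,J}.
Split {A,C,E,H,I,K} by δ(·,0) → {A,E,H} and {C,I,K}.
Split {A,E,H} by δ(·,1) → {A,E} and {H}.
Refine {B,D,J} on symbol 1: members go to different blocks, giving {B,J} and {D}.
Refine {C,I,K} on symbol 1: members go to different blocks, giving {I,K} and {C}.
Stable partition: {A,E} | {G} | {B,J} | {I,K} | {H} | {D} | {C} — 7 equivalence classes.
I and K lie in the same block of the stable partition, so they are equivalent — no string distinguishes them.

Yes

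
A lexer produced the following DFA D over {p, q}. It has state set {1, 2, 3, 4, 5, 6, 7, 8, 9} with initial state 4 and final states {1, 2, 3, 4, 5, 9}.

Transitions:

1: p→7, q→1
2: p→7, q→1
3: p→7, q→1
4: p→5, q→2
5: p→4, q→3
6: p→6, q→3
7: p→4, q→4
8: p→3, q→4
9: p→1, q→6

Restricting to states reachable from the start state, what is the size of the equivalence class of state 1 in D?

First remove the unreachable states {6,8,9}; 6 states remain.
Initial partition by acceptance: {1,2,3,4,5} | {7}.
On input p, block {1,2,3,4,5} splits into {1,2,3} and {4,5}.
No further refinement is possible. Final partition (3 blocks): {1,2,3} | {7} | {4,5}.
The equivalence class containing 1 is {1,2,3}, of size 3.

3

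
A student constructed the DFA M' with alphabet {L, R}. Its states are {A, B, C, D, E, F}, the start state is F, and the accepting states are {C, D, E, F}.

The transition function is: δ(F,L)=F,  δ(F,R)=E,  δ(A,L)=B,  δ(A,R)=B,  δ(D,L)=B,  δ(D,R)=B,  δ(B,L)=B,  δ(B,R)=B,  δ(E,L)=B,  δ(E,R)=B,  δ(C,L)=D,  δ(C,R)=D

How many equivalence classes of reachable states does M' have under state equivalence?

Reachable states from the start: {B,E,F}. Unreachable: {A,C,D} — drop them.
Initial partition by acceptance: {E,F} | {B}.
On input L, block {E,F} splits into {E} and {F}.
No further refinement is possible. Final partition (3 blocks): {E} | {B} | {F}.

3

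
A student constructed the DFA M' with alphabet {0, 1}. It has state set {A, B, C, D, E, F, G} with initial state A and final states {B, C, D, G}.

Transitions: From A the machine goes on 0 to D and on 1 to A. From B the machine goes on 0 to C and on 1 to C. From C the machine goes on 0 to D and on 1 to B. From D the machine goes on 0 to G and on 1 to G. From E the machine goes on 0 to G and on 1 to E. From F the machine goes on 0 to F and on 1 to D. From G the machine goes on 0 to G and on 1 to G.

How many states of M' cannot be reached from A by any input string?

No path from A leads to B, C, E, F; the other 3 states are all reachable.

4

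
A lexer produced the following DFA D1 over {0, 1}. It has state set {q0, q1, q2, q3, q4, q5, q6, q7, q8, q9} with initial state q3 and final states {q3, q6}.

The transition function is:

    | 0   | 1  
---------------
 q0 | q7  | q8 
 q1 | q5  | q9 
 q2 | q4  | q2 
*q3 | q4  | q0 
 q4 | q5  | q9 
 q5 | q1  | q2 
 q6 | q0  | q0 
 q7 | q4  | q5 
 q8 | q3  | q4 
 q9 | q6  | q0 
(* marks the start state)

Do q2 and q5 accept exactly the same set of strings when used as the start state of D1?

Yes

All states are reachable from the start state.
Initial partition by acceptance: {q3,q6} | {q0,q1,q2,q4,q5,q7,q8,q9}.
On input 0, block {q0,q1,q2,q4,q5,q7,q8,q9} splits into {q0,q1,q2,q4,q5,q7} and {q8,q9}.
Refine {q0,q1,q2,q4,q5,q7} on symbol 1: members go to different blocks, giving {q0,q1,q4} and {q2,q5,q7}.
The partition is now stable with 4 blocks: {q3,q6} | {q0,q1,q4} | {q8,q9} | {q2,q5,q7}.
q2 and q5 lie in the same block of the stable partition, so they are equivalent — no string distinguishes them.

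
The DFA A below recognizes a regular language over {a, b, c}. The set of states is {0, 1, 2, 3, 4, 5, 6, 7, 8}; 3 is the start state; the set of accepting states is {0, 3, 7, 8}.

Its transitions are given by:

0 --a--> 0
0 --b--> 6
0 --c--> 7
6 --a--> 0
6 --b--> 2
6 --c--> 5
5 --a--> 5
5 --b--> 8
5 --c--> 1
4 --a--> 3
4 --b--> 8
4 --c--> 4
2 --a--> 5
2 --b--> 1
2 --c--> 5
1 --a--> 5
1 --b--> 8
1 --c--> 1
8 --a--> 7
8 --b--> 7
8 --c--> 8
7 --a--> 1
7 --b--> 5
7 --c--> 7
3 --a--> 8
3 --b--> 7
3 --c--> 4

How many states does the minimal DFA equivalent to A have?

Reachable states from the start: {1,3,4,5,7,8}. Unreachable: {0,2,6} — drop them.
Start with accepting vs non-accepting: {3,7,8} | {1,4,5}.
On input a, block {3,7,8} splits into {3,8} and {7}.
On input a, block {3,8} splits into {3} and {8}.
Refine {1,4,5} on symbol a: members go to different blocks, giving {1,5} and {4}.
The partition is now stable with 5 blocks: {3} | {1,5} | {7} | {8} | {4}.

5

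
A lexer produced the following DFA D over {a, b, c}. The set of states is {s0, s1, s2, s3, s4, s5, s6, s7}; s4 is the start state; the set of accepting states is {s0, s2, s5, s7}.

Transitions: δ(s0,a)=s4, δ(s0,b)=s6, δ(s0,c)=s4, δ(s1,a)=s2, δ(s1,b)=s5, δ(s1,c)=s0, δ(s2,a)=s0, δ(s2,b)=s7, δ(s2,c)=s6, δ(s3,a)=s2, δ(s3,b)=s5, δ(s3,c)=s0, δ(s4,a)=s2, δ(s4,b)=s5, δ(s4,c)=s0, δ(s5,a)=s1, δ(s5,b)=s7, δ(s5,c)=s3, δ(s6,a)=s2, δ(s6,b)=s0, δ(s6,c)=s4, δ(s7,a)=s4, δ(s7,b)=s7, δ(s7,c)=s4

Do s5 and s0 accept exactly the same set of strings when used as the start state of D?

Every state is reachable, so we keep all 8.
Start with accepting vs non-accepting: {s0,s2,s5,s7} | {s1,s3,s4,s6}.
On input a, block {s0,s2,s5,s7} splits into {s0,s5,s7} and {s2}.
Split {s0,s5,s7} by δ(·,b) → {s5,s7} and {s0}.
On input b, block {s1,s3,s4,s6} splits into {s1,s3,s4} and {s6}.
No further refinement is possible. Final partition (5 blocks): {s5,s7} | {s1,s3,s4} | {s2} | {s0} | {s6}.
s5 and s0 end up in different blocks, so they are distinguishable. For instance, the string 'b' is accepted from only s5.

No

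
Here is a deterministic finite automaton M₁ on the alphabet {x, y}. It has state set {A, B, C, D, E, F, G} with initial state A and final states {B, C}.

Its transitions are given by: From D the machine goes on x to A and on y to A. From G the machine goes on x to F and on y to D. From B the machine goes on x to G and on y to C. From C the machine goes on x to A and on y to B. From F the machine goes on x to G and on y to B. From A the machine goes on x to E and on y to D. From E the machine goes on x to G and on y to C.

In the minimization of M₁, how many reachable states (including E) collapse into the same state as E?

Every state is reachable, so we keep all 7.
Initial partition by acceptance: {B,C} | {A,D,E,F,G}.
On input y, block {A,D,E,F,G} splits into {A,D,G} and {E,F}.
Split {A,D,G} by δ(·,x) → {A,G} and {D}.
No further refinement is possible. Final partition (4 blocks): {B,C} | {A,G} | {E,F} | {D}.
State E belongs to the block {E,F}, which has 2 states.

2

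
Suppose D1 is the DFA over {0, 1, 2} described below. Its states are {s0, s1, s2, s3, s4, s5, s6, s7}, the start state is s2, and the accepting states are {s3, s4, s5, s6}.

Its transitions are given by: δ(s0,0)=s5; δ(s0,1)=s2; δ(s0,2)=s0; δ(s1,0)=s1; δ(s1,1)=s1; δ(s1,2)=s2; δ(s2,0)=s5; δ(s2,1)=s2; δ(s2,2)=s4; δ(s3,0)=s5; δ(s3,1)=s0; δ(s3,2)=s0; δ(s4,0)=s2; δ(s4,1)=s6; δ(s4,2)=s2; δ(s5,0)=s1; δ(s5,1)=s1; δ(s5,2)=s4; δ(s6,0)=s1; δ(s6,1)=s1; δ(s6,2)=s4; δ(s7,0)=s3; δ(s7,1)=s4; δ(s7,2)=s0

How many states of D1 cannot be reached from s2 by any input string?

3

Starting at s2 and following transitions, the reachable set is {s1, s2, s4, s5, s6}. That leaves s0, s3, s7 unreachable — 3 in total.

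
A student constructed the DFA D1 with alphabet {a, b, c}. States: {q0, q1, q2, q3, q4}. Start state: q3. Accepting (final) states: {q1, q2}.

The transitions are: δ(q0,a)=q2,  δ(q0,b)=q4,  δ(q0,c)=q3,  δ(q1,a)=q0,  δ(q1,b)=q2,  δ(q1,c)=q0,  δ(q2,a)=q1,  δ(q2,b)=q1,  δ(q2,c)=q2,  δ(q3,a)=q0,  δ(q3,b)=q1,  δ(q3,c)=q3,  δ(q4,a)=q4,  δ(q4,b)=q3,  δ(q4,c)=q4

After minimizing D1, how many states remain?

All states are reachable from the start state.
P0 = {q1,q2} | {q0,q3,q4}.
Split {q1,q2} by δ(·,a) → {q1} and {q2}.
Refine {q0,q3,q4} on symbol a: members go to different blocks, giving {q3,q4} and {q0}.
Split {q3,q4} by δ(·,a) → {q3} and {q4}.
No further refinement is possible. Final partition (5 blocks): {q1} | {q3} | {q2} | {q0} | {q4}.

5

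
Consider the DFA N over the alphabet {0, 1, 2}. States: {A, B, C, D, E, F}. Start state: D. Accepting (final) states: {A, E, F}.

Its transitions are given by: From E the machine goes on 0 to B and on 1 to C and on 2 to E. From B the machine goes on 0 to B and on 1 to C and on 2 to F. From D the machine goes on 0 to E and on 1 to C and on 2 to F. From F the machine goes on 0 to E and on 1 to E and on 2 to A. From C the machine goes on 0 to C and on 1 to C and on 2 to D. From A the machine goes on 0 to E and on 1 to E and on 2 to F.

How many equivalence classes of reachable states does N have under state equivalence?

5

All states are reachable from the start state.
P0 = {A,E,F} | {B,C,D}.
Refine {A,E,F} on symbol 0: members go to different blocks, giving {A,F} and {E}.
Split {B,C,D} by δ(·,0) → {B,C} and {D}.
Refine {B,C} on symbol 2: members go to different blocks, giving {B} and {C}.
No further refinement is possible. Final partition (5 blocks): {A,F} | {B} | {E} | {D} | {C}.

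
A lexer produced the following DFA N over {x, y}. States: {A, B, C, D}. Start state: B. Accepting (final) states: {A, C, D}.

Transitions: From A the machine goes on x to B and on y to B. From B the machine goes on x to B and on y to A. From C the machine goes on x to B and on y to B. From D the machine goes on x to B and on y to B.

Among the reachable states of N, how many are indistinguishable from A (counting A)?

1

First remove the unreachable states {C,D}; 2 states remain.
Start with accepting vs non-accepting: {A} | {B}.
Stable partition: {A} | {B} — 2 equivalence classes.
State A belongs to the block {A}, which has 1 states.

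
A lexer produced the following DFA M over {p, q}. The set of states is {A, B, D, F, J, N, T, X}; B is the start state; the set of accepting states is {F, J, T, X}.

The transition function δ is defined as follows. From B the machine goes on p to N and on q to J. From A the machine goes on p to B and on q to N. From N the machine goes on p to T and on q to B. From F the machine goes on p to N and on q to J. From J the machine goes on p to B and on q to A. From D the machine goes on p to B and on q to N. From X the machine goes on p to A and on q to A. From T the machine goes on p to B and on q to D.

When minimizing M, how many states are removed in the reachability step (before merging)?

2

No path from B leads to F, X; the other 6 states are all reachable.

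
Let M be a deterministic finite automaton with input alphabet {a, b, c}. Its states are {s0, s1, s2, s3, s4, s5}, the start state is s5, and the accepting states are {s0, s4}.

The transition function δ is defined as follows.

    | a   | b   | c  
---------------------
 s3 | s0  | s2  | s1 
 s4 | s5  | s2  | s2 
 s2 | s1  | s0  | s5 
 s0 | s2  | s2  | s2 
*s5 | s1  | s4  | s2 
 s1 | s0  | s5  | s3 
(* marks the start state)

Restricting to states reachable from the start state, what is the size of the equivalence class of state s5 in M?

Start with accepting vs non-accepting: {s0,s4} | {s1,s2,s3,s5}.
Split {s1,s2,s3,s5} by δ(·,a) → {s1,s3} and {s2,s5}.
No further refinement is possible. Final partition (3 blocks): {s0,s4} | {s1,s3} | {s2,s5}.
State s5 belongs to the block {s2,s5}, which has 2 states.

2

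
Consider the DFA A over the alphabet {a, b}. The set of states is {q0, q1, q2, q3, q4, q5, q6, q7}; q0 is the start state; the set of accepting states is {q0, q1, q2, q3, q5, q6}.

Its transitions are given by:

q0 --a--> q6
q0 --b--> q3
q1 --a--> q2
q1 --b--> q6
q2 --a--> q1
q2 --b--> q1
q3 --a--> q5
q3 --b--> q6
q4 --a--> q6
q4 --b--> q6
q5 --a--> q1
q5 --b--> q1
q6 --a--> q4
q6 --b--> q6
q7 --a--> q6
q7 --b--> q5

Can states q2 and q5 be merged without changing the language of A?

Reachable states from the start: {q0,q1,q2,q3,q4,q5,q6}. Unreachable: {q7} — drop them.
Start with accepting vs non-accepting: {q0,q1,q2,q3,q5,q6} | {q4}.
Refine {q0,q1,q2,q3,q5,q6} on symbol a: members go to different blocks, giving {q0,q1,q2,q3,q5} and {q6}.
Refine {q0,q1,q2,q3,q5} on symbol a: members go to different blocks, giving {q1,q2,q3,q5} and {q0}.
Refine {q1,q2,q3,q5} on symbol b: members go to different blocks, giving {q1,q3} and {q2,q5}.
The partition is now stable with 5 blocks: {q1,q3} | {q4} | {q6} | {q0} | {q2,q5}.
q2 and q5 lie in the same block of the stable partition, so they are equivalent — no string distinguishes them.

Yes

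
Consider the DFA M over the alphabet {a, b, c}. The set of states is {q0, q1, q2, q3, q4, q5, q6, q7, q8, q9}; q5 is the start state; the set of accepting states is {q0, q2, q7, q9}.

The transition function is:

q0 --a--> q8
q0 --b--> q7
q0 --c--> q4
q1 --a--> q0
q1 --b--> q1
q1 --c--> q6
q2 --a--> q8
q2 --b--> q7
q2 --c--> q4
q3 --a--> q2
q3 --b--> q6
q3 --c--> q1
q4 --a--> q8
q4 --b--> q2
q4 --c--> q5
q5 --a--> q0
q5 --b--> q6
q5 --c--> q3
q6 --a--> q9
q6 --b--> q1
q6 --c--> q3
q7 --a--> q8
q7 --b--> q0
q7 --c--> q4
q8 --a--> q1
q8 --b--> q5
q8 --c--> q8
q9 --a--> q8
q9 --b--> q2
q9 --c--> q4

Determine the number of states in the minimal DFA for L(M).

4

All states are reachable from the start state.
Initial partition by acceptance: {q0,q2,q7,q9} | {q1,q3,q4,q5,q6,q8}.
Refine {q1,q3,q4,q5,q6,q8} on symbol a: members go to different blocks, giving {q1,q3,q5,q6} and {q4,q8}.
Refine {q4,q8} on symbol a: members go to different blocks, giving {q4} and {q8}.
The partition is now stable with 4 blocks: {q0,q2,q7,q9} | {q1,q3,q5,q6} | {q4} | {q8}.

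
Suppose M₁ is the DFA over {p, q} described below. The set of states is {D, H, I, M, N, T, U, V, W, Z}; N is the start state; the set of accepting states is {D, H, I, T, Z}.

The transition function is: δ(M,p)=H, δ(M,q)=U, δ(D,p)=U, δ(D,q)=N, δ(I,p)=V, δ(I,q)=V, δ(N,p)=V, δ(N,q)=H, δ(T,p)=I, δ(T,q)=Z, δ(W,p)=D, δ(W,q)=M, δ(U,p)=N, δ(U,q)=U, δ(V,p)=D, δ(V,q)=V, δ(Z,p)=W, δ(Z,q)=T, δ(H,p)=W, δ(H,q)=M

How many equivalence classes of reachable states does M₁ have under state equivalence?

7

First remove the unreachable states {I,T,Z}; 7 states remain.
Start with accepting vs non-accepting: {D,H} | {M,N,U,V,W}.
On input p, block {M,N,U,V,W} splits into {M,V,W} and {N,U}.
Refine {D,H} on symbol p: members go to different blocks, giving {D} and {H}.
On input p, block {M,V,W} splits into {V,W} and {M}.
On input q, block {V,W} splits into {W} and {V}.
Refine {N,U} on symbol p: members go to different blocks, giving {N} and {U}.
The partition is now stable with 7 blocks: {D} | {W} | {N} | {H} | {M} | {V} | {U}.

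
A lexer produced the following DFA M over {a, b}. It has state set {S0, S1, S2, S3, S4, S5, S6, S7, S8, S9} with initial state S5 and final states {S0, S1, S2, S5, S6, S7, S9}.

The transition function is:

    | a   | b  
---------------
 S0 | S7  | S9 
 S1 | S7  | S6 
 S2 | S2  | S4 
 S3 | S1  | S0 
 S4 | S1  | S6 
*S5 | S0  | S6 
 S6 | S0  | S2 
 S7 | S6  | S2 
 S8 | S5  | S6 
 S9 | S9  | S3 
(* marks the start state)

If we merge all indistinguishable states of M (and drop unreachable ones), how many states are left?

4

Reachable states from the start: {S0,S1,S2,S3,S4,S5,S6,S7,S9}. Unreachable: {S8} — drop them.
Initial partition by acceptance: {S0,S1,S2,S5,S6,S7,S9} | {S3,S4}.
Split {S0,S1,S2,S5,S6,S7,S9} by δ(·,b) → {S0,S1,S5,S6,S7} and {S2,S9}.
Refine {S0,S1,S5,S6,S7} on symbol b: members go to different blocks, giving {S0,S6,S7} and {S1,S5}.
No further refinement is possible. Final partition (4 blocks): {S0,S6,S7} | {S3,S4} | {S2,S9} | {S1,S5}.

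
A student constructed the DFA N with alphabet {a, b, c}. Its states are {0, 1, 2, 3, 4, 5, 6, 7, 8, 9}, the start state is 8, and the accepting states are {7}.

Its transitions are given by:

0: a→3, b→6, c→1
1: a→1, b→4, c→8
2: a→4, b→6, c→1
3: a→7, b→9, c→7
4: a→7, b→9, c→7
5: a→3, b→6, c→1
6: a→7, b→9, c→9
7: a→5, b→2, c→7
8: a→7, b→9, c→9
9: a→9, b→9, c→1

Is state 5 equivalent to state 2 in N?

Reachable states from the start: {1,2,3,4,5,6,7,8,9}. Unreachable: {0} — drop them.
Initial partition by acceptance: {7} | {1,2,3,4,5,6,8,9}.
Split {1,2,3,4,5,6,8,9} by δ(·,a) → {1,2,5,9} and {3,4,6,8}.
Split {1,2,5,9} by δ(·,a) → {1,9} and {2,5}.
On input b, block {1,9} splits into {1} and {9}.
Refine {3,4,6,8} on symbol c: members go to different blocks, giving {3,4} and {6,8}.
The partition is now stable with 6 blocks: {7} | {1} | {3,4} | {2,5} | {9} | {6,8}.
5 and 2 lie in the same block of the stable partition, so they are equivalent — no string distinguishes them.

Yes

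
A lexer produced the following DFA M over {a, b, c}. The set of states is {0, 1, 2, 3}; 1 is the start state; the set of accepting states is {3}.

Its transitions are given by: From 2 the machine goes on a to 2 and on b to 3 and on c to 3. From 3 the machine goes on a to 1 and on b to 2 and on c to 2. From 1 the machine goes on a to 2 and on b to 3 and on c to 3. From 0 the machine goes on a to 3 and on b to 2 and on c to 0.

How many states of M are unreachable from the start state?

1

Starting at 1 and following transitions, the reachable set is {1, 2, 3}. That leaves 0 unreachable — 1 in total.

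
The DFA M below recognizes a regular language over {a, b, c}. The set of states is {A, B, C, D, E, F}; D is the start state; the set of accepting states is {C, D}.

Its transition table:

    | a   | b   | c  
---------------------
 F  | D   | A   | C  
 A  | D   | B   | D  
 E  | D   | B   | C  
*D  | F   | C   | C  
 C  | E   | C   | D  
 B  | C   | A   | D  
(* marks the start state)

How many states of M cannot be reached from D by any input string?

Exploring from D, all states are eventually visited, so none are unreachable.

0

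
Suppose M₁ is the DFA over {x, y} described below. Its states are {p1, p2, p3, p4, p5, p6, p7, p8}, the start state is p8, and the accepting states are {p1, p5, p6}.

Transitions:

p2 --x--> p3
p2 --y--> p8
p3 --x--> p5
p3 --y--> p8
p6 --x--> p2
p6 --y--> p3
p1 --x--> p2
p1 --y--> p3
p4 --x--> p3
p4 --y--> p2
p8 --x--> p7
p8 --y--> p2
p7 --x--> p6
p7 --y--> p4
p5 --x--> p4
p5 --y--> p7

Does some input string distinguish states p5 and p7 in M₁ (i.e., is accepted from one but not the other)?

Yes

First remove the unreachable states {p1}; 7 states remain.
Start with accepting vs non-accepting: {p5,p6} | {p2,p3,p4,p7,p8}.
Refine {p2,p3,p4,p7,p8} on symbol x: members go to different blocks, giving {p2,p4,p8} and {p3,p7}.
No further refinement is possible. Final partition (3 blocks): {p5,p6} | {p2,p4,p8} | {p3,p7}.
p5 and p7 end up in different blocks, so they are distinguishable. For instance, the string 'ε' is accepted from only p5.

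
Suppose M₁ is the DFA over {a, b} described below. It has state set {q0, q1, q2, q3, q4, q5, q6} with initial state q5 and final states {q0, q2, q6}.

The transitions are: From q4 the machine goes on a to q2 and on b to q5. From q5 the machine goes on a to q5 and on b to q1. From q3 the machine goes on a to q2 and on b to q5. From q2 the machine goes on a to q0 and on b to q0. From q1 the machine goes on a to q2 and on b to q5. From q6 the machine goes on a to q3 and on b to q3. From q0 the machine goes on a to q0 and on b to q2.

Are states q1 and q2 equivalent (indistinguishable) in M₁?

States {q3,q4,q6} cannot be reached from the start state, so discard them.
Initial partition by acceptance: {q0,q2} | {q1,q5}.
Refine {q1,q5} on symbol a: members go to different blocks, giving {q1} and {q5}.
The partition is now stable with 3 blocks: {q0,q2} | {q1} | {q5}.
q1 and q2 end up in different blocks, so they are distinguishable. For instance, the string 'ε' is accepted from only q2.

No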